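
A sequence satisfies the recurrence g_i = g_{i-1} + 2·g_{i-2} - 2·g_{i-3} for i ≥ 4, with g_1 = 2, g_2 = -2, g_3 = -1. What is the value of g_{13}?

Step forward from the initial values:
g_4 = -9, g_5 = -7, g_6 = -23, g_7 = -19, g_8 = -51, g_9 = -43, g_{10} = -107, g_{11} = -91, g_{12} = -219, g_{13} = -187.

-187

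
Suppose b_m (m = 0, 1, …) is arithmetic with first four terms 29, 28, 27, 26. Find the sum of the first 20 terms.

390

Common difference d = -1.
b_m = 29 + (m - 0)·(-1).
b_{19} = 10; S = 20·(29 + 10)/2 = 390.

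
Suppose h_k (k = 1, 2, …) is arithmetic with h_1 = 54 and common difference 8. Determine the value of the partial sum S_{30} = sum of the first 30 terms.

h_k = 54 + (k - 1)·8.
h_{30} = 286; S = 30·(54 + 286)/2 = 5100.

5100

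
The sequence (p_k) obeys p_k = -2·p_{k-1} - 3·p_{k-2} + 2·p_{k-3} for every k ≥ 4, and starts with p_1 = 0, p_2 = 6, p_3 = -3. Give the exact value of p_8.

Applying the relation repeatedly:
p_4 = -12, p_5 = 45, p_6 = -60, p_7 = -39, p_8 = 348.

348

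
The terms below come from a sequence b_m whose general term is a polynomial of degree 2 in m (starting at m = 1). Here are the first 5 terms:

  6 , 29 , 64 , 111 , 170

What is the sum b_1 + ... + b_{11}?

3311

1st diffs: 23, 35, 47, 59.
2nd diffs: 12, 12, 12 (constant).
So b_m = 6m^2 + 5m - 5.
Continuing: …, 241, 324, 419, 526, …, b_{11} = 776.
Summing m = 1..11 (11 terms) gives 3311.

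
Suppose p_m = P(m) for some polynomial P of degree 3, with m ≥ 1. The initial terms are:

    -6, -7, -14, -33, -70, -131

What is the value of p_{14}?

1st diffs: -1, -7, -19, -37, -61.
2nd diffs: -6, -12, -18, -24.
3rd diffs: -6, -6, -6 (constant).
Newton forward-difference form: p_m = -6 + (-1)·C(m-1,1) + (-6)·C(m-1,2) + (-6)·C(m-1,3).
At m = 14: m-1 = 13, so p_{14} = -6 - 13 - 468 - 1716 = -2203.

-2203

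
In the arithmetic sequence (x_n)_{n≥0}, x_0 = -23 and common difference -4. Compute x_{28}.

x_n = -23 + (n - 0)·(-4).
x_{28} = -23 + 28·(-4) = -135.

-135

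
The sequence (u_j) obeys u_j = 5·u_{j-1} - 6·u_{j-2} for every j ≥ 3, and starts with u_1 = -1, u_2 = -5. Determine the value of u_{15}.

-14316139

Applying the relation repeatedly:
u_3 = -19  u_4 = -65  u_5 = -211  …  u_{12} = -527345  u_{13} = -1586131  u_{14} = -4766585  u_{15} = -14316139.
(Characteristic roots are 3 and 2.)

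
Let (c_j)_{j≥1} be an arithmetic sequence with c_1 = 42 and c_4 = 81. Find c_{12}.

Common difference d = (81 - 42) / (4 - 1) = 13.
c_j = 42 + (j - 1)·13.
c_{12} = 42 + 11·13 = 185.

185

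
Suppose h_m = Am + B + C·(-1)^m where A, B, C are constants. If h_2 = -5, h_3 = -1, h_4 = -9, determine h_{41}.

-77

The three given values yield: 2A + B + C = -5; 3A + B - C = -1; 4A + B + C = -9.
Subtracting the first from the second: A - 2C = 4.
Subtracting the second from the third: A + 2C = -8.
Solving: C = -3, A = -2, then B = 2.
Therefore h_{41} = -82 + 2 + (-3)·(-1) = -77.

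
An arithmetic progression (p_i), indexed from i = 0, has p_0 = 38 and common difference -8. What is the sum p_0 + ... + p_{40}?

-5002

p_i = 38 + (i - 0)·(-8).
p_{40} = -282; S = 41·(38 + (-282))/2 = -5002.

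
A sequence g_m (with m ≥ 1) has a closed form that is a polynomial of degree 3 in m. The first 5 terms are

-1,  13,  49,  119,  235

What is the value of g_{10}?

1925

1st diffs: 14, 36, 70, 116.
2nd diffs: 22, 34, 46.
3rd diffs: 12, 12 (constant).
Newton forward-difference form: g_m = -1 + 14·C(m-1,1) + 22·C(m-1,2) + 12·C(m-1,3).
At m = 10: m-1 = 9, so g_{10} = -1 + 126 + 792 + 1008 = 1925.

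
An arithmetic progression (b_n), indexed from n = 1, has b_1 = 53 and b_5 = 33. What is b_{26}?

-72

Common difference d = (33 - 53) / (5 - 1) = -5.
b_n = 53 + (n - 1)·(-5).
b_{26} = 53 + 25·(-5) = -72.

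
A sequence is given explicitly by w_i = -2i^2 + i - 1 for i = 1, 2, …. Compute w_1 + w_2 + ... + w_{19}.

Over i = 1..19: Σi = 190, Σi² = 2470.
Total = (-2)·2470 + (1)·190 + (-1)·19 = -4769.

-4769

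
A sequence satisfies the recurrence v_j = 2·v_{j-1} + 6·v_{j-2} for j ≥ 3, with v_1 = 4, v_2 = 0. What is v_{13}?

Iterate the recurrence:
v_3 = 24; v_4 = 48; v_5 = 240; …; v_{10} = 141312; v_{11} = 516480; v_{12} = 1880832; v_{13} = 6860544.

6860544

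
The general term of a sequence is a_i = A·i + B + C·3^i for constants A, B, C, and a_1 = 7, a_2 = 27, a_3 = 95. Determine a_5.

951

The three given values yield: A + B + 3C = 7; 2A + B + 9C = 27; 3A + B + 27C = 95.
Subtracting the first from the second: A + 6C = 20.
Subtracting the second from the third: A + 18C = 68.
Solving: C = 4, A = -4, then B = -1.
Therefore a_5 = -20 + (-1) + 4·243 = 951.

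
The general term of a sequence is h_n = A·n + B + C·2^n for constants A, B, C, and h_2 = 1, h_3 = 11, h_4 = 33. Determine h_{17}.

393175

Write the equations: 2A + B + 4C = 1; 3A + B + 8C = 11; 4A + B + 16C = 33.
Subtracting the first from the second: A + 4C = 10.
Subtracting the second from the third: A + 8C = 22.
Solving: C = 3, A = -2, then B = -7.
So h_n = -2·n + (-7) + 3·2^n; at n=17 this is 393175.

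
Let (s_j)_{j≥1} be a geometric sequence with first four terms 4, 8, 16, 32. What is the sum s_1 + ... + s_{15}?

131068

Common ratio r = 2.
s_j = 4·2^(j-1).
S = 4·(2^15 - 1)/(2 - 1) = 4·(32768 - 1)/(1) = 131068.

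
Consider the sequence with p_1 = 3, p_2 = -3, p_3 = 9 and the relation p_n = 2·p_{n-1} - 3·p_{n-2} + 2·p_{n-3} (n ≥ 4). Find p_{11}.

Compute successive terms:
p_4 = 33, p_5 = 33, p_6 = -15, p_7 = -63, p_8 = -15, p_9 = 129, p_{10} = 177, p_{11} = -63.

-63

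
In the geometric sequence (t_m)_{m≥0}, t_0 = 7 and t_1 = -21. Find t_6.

Common ratio r = -3.
t_m = 7·(-3)^(m-0).
t_6 = 7·(-3)^6 = 5103.

5103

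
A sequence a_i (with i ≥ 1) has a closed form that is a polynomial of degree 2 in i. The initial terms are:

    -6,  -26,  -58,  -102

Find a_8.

-398

1st diffs: -20, -32, -44.
2nd diffs: -12, -12 (constant).
So a_i = -6i^2 - 2i + 2.
Evaluating at i = 8 gives a_8 = -398.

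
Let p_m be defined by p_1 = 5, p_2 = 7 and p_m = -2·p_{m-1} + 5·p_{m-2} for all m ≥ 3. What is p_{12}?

-41267

Iterate the recurrence:
p_3 = 11; p_4 = 13; p_5 = 29; p_6 = 7; p_7 = 131; p_8 = -227; p_9 = 1109; p_{10} = -3353; p_{11} = 12251; p_{12} = -41267.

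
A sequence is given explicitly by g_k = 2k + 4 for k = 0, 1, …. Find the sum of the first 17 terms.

Over k = 0..16: Σk = 136.
Total = (2)·136 + (4)·17 = 340.

340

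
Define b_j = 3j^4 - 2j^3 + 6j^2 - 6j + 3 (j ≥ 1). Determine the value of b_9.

18660

b_9 = 3·9^4 - 2·9^3 + 6·9^2 - 6·9 + 3 = 18660.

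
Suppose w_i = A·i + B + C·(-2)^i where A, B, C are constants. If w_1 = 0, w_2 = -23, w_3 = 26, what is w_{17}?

Plug in i = 1, 2, 3: A + B - 2C = 0; 2A + B + 4C = -23; 3A + B - 8C = 26.
Subtracting the first from the second: A + 6C = -23.
Subtracting the second from the third: A - 12C = 49.
Solving: C = -4, A = 1, then B = -9.
Hence w_{17} = 1·17 + (-9) + (-4)·(-131072) = 524296.

524296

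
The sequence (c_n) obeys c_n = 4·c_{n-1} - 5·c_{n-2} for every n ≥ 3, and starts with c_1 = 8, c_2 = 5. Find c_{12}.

92295

Iterate the recurrence:
c_3 = -20;  c_4 = -105;  c_5 = -320;  c_6 = -755;  c_7 = -1420;  c_8 = -1905;  c_9 = -520;  c_{10} = 7445;  c_{11} = 32380;  c_{12} = 92295.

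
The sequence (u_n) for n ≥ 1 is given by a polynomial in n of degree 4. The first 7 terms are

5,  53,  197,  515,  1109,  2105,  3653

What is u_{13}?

1st diffs: 48, 144, 318, 594, 996, 1548.
2nd diffs: 96, 174, 276, 402, 552.
3rd diffs: 78, 102, 126, 150.
4th diffs: 24, 24, 24 (constant).
Newton forward-difference form: u_n = 5 + 48·C(n-1,1) + 96·C(n-1,2) + 78·C(n-1,3) + 24·C(n-1,4).
At n = 13: n-1 = 12, so u_{13} = 5 + 576 + 6336 + 17160 + 11880 = 35957.

35957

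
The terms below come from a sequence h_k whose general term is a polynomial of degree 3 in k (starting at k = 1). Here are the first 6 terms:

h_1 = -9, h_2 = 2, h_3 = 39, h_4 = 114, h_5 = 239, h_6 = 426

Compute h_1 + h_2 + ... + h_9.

1st diffs: 11, 37, 75, 125, 187.
2nd diffs: 26, 38, 50, 62.
3rd diffs: 12, 12, 12 (constant).
So h_k = 2k^3 + k^2 - 6k - 6.
Continuing: 687, 1034, 1479.
Summing k = 1..9 (9 terms) gives 4011.

4011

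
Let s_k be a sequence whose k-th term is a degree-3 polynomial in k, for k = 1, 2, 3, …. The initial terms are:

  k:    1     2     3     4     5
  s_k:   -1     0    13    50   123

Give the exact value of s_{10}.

1st diffs: 1, 13, 37, 73.
2nd diffs: 12, 24, 36.
3rd diffs: 12, 12 (constant).
So s_k = 2k^3 - 6k^2 + 5k - 2.
Evaluating at k = 10 gives s_{10} = 1448.

1448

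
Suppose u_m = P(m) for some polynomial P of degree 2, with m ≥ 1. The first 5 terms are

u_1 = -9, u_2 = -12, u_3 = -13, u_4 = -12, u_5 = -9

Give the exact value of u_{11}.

1st diffs: -3, -1, 1, 3.
2nd diffs: 2, 2, 2 (constant).
Newton forward-difference form: u_m = -9 + (-3)·C(m-1,1) + 2·C(m-1,2).
At m = 11: m-1 = 10, so u_{11} = -9 - 30 + 90 = 51.

51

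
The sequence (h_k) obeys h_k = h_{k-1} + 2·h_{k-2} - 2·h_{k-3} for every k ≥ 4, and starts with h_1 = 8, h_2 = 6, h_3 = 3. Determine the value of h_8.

-43

h_4 = -1  h_5 = -7  h_6 = -15  h_7 = -27  h_8 = -43.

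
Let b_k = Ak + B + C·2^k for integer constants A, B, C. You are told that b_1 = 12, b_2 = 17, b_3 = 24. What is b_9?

546

Plug in k = 1, 2, 3: A + B + 2C = 12; 2A + B + 4C = 17; 3A + B + 8C = 24.
Subtracting the first from the second: A + 2C = 5.
Subtracting the second from the third: A + 4C = 7.
Solving: C = 1, A = 3, then B = 7.
Therefore b_9 = 27 + 7 + 1·512 = 546.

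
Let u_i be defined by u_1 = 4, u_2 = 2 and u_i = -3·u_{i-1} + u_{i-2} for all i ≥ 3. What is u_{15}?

Applying the relation repeatedly:
u_3 = -2; u_4 = 8; u_5 = -26; …; u_{12} = 111614; u_{13} = -368636; u_{14} = 1217522; u_{15} = -4021202.

-4021202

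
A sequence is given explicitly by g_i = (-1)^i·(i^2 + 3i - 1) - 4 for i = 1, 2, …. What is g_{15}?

-273

(-1)^15 = -1; i^2 + 3i - 1 at i=15 is 269; so g_{15} = -273.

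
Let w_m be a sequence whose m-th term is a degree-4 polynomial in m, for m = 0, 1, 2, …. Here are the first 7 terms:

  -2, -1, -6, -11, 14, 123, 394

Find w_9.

3319

1st diffs: 1, -5, -5, 25, 109, 271.
2nd diffs: -6, 0, 30, 84, 162.
3rd diffs: 6, 30, 54, 78.
4th diffs: 24, 24, 24 (constant).
Newton forward-difference form: w_m = -2 + 1·C(m,1) + (-6)·C(m,2) + 6·C(m,3) + 24·C(m,4).
At m = 9: m = 9, so w_9 = -2 + 9 - 216 + 504 + 3024 = 3319.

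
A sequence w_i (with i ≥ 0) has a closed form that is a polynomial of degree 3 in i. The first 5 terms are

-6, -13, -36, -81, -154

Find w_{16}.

-5398

1st diffs: -7, -23, -45, -73.
2nd diffs: -16, -22, -28.
3rd diffs: -6, -6 (constant).
Newton forward-difference form: w_i = -6 + (-7)·C(i,1) + (-16)·C(i,2) + (-6)·C(i,3).
At i = 16: i = 16, so w_{16} = -6 - 112 - 1920 - 3360 = -5398.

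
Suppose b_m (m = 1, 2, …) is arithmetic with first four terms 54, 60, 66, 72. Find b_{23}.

186

Common difference d = 6.
b_m = 54 + (m - 1)·6.
b_{23} = 54 + 22·6 = 186.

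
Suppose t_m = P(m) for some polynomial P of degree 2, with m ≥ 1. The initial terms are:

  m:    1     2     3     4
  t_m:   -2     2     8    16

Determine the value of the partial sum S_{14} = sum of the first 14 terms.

1064

1st diffs: 4, 6, 8.
2nd diffs: 2, 2 (constant).
So t_m = m^2 + m - 4.
Continuing: …, 26, 38, 52, 68, …, t_{14} = 206.
Summing m = 1..14 (14 terms) gives 1064.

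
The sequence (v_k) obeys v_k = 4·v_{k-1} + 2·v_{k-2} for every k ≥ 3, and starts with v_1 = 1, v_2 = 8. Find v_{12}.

Iterate the recurrence:
v_3 = 34, v_4 = 152, v_5 = 676, v_6 = 3008, v_7 = 13384, v_8 = 59552, v_9 = 264976, v_{10} = 1179008, v_{11} = 5245984, v_{12} = 23341952.

23341952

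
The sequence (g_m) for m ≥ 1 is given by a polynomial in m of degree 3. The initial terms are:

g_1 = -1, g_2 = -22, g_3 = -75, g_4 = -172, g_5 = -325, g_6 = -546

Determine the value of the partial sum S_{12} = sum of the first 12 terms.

1st diffs: -21, -53, -97, -153, -221.
2nd diffs: -32, -44, -56, -68.
3rd diffs: -12, -12, -12 (constant).
Newton forward-difference form: g_m = -1 + (-21)·C(m-1,1) + (-32)·C(m-1,2) + (-12)·C(m-1,3).
Continuing: …, -847, -1240, -1737, -2350, …, g_{12} = -3972.
Summing m = 1..12 (12 terms) gives -14378.

-14378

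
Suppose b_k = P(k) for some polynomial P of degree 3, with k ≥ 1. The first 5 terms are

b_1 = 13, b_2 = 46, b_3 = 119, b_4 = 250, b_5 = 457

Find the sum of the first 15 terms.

46430

1st diffs: 33, 73, 131, 207.
2nd diffs: 40, 58, 76.
3rd diffs: 18, 18 (constant).
Newton forward-difference form: b_k = 13 + 33·C(k-1,1) + 40·C(k-1,2) + 18·C(k-1,3).
Continuing: …, 758, 1171, 1714, 2405, …, b_{15} = 10667.
Summing k = 1..15 (15 terms) gives 46430.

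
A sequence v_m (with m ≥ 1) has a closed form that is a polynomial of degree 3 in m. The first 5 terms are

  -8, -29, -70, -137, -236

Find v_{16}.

1st diffs: -21, -41, -67, -99.
2nd diffs: -20, -26, -32.
3rd diffs: -6, -6 (constant).
So v_m = -m^3 - 4m^2 - 2m - 1.
Evaluating at m = 16 gives v_{16} = -5153.

-5153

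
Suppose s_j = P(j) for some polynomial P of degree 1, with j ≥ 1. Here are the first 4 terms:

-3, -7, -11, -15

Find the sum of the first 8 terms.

-136

1st diffs: -4, -4, -4 (constant).
So s_j = -4j + 1.
Continuing: -19, -23, -27, -31.
Summing j = 1..8 (8 terms) gives -136.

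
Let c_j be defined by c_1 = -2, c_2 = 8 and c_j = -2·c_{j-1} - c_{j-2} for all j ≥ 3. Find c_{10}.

56

Applying the relation repeatedly:
c_3 = -14  c_4 = 20  c_5 = -26  c_6 = 32  c_7 = -38  c_8 = 44  c_9 = -50  c_{10} = 56.
(Characteristic roots are -1 and -1.)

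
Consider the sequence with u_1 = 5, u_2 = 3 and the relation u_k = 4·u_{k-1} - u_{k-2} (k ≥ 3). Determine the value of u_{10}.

Iterate the recurrence:
u_3 = 7, u_4 = 25, u_5 = 93, u_6 = 347, u_7 = 1295, u_8 = 4833, u_9 = 18037, u_{10} = 67315.

67315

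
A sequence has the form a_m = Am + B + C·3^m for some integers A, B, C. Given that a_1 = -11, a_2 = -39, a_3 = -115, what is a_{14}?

Write the equations: A + B + 3C = -11; 2A + B + 9C = -39; 3A + B + 27C = -115.
Subtracting the first from the second: A + 6C = -28.
Subtracting the second from the third: A + 18C = -76.
Solving: C = -4, A = -4, then B = 5.
Therefore a_{14} = -56 + 5 + (-4)·4782969 = -19131927.

-19131927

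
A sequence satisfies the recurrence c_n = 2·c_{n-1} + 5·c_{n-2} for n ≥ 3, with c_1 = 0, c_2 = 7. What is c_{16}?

166462443

Iterate the recurrence:
c_3 = 14; c_4 = 63; c_5 = 196; …; c_{13} = 4055436; c_{14} = 13989787; c_{15} = 48256754; c_{16} = 166462443.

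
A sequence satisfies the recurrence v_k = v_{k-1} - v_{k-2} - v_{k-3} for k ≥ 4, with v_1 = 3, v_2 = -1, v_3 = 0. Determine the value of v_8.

Step forward from the initial values:
v_4 = -2;  v_5 = -1;  v_6 = 1;  v_7 = 4;  v_8 = 4.

4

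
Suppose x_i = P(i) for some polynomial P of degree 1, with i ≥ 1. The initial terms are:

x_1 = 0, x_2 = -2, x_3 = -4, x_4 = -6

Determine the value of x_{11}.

-20

1st diffs: -2, -2, -2 (constant).
So x_i = -2i + 2.
Evaluating at i = 11 gives x_{11} = -20.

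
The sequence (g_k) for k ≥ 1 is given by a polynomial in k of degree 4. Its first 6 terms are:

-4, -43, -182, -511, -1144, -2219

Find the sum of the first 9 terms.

1st diffs: -39, -139, -329, -633, -1075.
2nd diffs: -100, -190, -304, -442.
3rd diffs: -90, -114, -138.
4th diffs: -24, -24 (constant).
Newton forward-difference form: g_k = -4 + (-39)·C(k-1,1) + (-100)·C(k-1,2) + (-90)·C(k-1,3) + (-24)·C(k-1,4).
Continuing: -3898, -6367, -9836.
Summing k = 1..9 (9 terms) gives -24204.

-24204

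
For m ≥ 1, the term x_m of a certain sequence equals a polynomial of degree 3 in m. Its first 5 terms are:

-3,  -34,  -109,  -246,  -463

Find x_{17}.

-15859

1st diffs: -31, -75, -137, -217.
2nd diffs: -44, -62, -80.
3rd diffs: -18, -18 (constant).
So x_m = -3m^3 - 4m^2 + 2m + 2.
Evaluating at m = 17 gives x_{17} = -15859.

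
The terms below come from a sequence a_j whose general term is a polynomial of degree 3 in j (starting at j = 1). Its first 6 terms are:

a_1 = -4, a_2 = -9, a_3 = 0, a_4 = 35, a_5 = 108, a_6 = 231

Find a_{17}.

1st diffs: -5, 9, 35, 73, 123.
2nd diffs: 14, 26, 38, 50.
3rd diffs: 12, 12, 12 (constant).
So a_j = 2j^3 - 5j^2 - 4j + 3.
Evaluating at j = 17 gives a_{17} = 8316.

8316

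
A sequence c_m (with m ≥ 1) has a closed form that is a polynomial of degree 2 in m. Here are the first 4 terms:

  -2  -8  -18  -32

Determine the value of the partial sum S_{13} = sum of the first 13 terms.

1st diffs: -6, -10, -14.
2nd diffs: -4, -4 (constant).
Newton forward-difference form: c_m = -2 + (-6)·C(m-1,1) + (-4)·C(m-1,2).
Continuing: …, -50, -72, -98, -128, …, c_{13} = -338.
Summing m = 1..13 (13 terms) gives -1638.

-1638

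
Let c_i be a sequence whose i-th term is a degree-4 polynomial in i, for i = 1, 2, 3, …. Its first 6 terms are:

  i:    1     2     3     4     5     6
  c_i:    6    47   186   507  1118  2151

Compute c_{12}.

1st diffs: 41, 139, 321, 611, 1033.
2nd diffs: 98, 182, 290, 422.
3rd diffs: 84, 108, 132.
4th diffs: 24, 24 (constant).
Newton forward-difference form: c_i = 6 + 41·C(i-1,1) + 98·C(i-1,2) + 84·C(i-1,3) + 24·C(i-1,4).
At i = 12: i-1 = 11, so c_{12} = 6 + 451 + 5390 + 13860 + 7920 = 27627.

27627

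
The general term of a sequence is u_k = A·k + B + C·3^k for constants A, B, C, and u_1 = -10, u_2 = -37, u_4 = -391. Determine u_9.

-98386

Plug in k = 1, 2, 4: A + B + 3C = -10; 2A + B + 9C = -37; 4A + B + 81C = -391.
Subtracting the first from the second: A + 6C = -27.
Subtracting the second from the third: 2A + 72C = -354.
Solving: C = -5, A = 3, then B = 2.
Therefore u_9 = 27 + 2 + (-5)·19683 = -98386.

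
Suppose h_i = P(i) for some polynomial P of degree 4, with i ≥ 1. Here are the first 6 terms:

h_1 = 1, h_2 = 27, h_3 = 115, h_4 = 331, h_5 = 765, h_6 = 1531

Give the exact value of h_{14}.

41211

1st diffs: 26, 88, 216, 434, 766.
2nd diffs: 62, 128, 218, 332.
3rd diffs: 66, 90, 114.
4th diffs: 24, 24 (constant).
Newton forward-difference form: h_i = 1 + 26·C(i-1,1) + 62·C(i-1,2) + 66·C(i-1,3) + 24·C(i-1,4).
At i = 14: i-1 = 13, so h_{14} = 1 + 338 + 4836 + 18876 + 17160 = 41211.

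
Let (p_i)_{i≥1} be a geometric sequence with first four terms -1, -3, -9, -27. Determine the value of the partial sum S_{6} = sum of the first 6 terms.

-364

Common ratio r = 3.
p_i = (-1)·3^(i-1).
S = (-1)·(3^6 - 1)/(3 - 1) = (-1)·(729 - 1)/(2) = -364.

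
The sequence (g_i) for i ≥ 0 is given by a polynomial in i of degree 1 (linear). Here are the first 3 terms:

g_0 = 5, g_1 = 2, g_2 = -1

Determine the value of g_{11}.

1st diffs: -3, -3 (constant).
So g_i = -3i + 5.
Evaluating at i = 11 gives g_{11} = -28.

-28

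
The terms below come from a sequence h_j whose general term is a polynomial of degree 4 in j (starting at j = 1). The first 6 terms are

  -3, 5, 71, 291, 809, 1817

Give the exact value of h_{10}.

16269

1st diffs: 8, 66, 220, 518, 1008.
2nd diffs: 58, 154, 298, 490.
3rd diffs: 96, 144, 192.
4th diffs: 48, 48 (constant).
Newton forward-difference form: h_j = -3 + 8·C(j-1,1) + 58·C(j-1,2) + 96·C(j-1,3) + 48·C(j-1,4).
At j = 10: j-1 = 9, so h_{10} = -3 + 72 + 2088 + 8064 + 6048 = 16269.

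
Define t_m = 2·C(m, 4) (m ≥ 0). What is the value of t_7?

C(7, 4) = 35, so t_7 = 70.

70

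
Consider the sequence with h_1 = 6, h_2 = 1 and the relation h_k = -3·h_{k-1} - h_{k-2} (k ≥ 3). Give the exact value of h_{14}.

399601

h_3 = -9, h_4 = 26, h_5 = -69, …, h_{11} = -22269, h_{12} = 58301, h_{13} = -152634, h_{14} = 399601.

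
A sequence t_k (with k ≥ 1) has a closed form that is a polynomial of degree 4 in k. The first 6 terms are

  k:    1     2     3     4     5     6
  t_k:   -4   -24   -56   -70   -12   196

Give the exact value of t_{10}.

1st diffs: -20, -32, -14, 58, 208.
2nd diffs: -12, 18, 72, 150.
3rd diffs: 30, 54, 78.
4th diffs: 24, 24 (constant).
Newton forward-difference form: t_k = -4 + (-20)·C(k-1,1) + (-12)·C(k-1,2) + 30·C(k-1,3) + 24·C(k-1,4).
At k = 10: k-1 = 9, so t_{10} = -4 - 180 - 432 + 2520 + 3024 = 4928.

4928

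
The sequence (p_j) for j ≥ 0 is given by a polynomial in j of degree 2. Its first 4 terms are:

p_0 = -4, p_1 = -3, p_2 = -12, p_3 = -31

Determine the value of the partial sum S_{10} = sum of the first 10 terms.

1st diffs: 1, -9, -19.
2nd diffs: -10, -10 (constant).
Newton forward-difference form: p_j = -4 + 1·C(j,1) + (-10)·C(j,2).
Continuing: …, -60, -99, -148, -207, …, p_9 = -355.
Summing j = 0..9 (10 terms) gives -1195.

-1195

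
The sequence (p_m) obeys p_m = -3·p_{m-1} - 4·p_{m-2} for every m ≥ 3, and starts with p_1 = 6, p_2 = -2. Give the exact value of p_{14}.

50398

p_3 = -18;  p_4 = 62;  p_5 = -114;  …;  p_{11} = -786;  p_{12} = 11966;  p_{13} = -32754;  p_{14} = 50398.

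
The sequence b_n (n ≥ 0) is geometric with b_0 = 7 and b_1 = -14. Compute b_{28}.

Common ratio r = -2.
b_n = 7·(-2)^(n-0).
b_{28} = 7·(-2)^28 = 1879048192.

1879048192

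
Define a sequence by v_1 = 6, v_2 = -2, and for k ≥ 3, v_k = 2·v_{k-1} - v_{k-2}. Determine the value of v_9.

-58

Step forward from the initial values:
v_3 = -10;  v_4 = -18;  v_5 = -26;  v_6 = -34;  v_7 = -42;  v_8 = -50;  v_9 = -58.
(Characteristic roots are 1 and 1.)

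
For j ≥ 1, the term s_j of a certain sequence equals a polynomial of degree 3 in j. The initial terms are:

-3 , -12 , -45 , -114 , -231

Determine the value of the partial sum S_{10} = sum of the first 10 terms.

-5835

1st diffs: -9, -33, -69, -117.
2nd diffs: -24, -36, -48.
3rd diffs: -12, -12 (constant).
Newton forward-difference form: s_j = -3 + (-9)·C(j-1,1) + (-24)·C(j-1,2) + (-12)·C(j-1,3).
Continuing: …, -408, -657, -990, -1419, …, s_{10} = -1956.
Summing j = 1..10 (10 terms) gives -5835.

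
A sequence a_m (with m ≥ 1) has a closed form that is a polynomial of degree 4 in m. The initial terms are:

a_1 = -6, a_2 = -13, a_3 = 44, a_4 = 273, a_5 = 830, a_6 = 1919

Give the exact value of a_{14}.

1st diffs: -7, 57, 229, 557, 1089.
2nd diffs: 64, 172, 328, 532.
3rd diffs: 108, 156, 204.
4th diffs: 48, 48 (constant).
Newton forward-difference form: a_m = -6 + (-7)·C(m-1,1) + 64·C(m-1,2) + 108·C(m-1,3) + 48·C(m-1,4).
At m = 14: m-1 = 13, so a_{14} = -6 - 91 + 4992 + 30888 + 34320 = 70103.

70103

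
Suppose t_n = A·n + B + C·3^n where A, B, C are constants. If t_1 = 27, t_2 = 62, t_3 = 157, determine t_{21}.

The three given values yield: A + B + 3C = 27; 2A + B + 9C = 62; 3A + B + 27C = 157.
Subtracting the first from the second: A + 6C = 35.
Subtracting the second from the third: A + 18C = 95.
Solving: C = 5, A = 5, then B = 7.
So t_n = 5·n + 7 + 5·3^n; at n=21 this is 52301766127.

52301766127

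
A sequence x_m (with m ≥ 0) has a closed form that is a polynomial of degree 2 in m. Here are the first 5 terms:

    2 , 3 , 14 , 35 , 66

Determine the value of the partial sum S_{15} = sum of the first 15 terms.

4685

1st diffs: 1, 11, 21, 31.
2nd diffs: 10, 10, 10 (constant).
Newton forward-difference form: x_m = 2 + 1·C(m,1) + 10·C(m,2).
Continuing: …, 107, 158, 219, 290, …, x_{14} = 926.
Summing m = 0..14 (15 terms) gives 4685.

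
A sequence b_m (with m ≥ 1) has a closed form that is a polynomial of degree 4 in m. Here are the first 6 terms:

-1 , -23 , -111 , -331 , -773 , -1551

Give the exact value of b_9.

-7401

1st diffs: -22, -88, -220, -442, -778.
2nd diffs: -66, -132, -222, -336.
3rd diffs: -66, -90, -114.
4th diffs: -24, -24 (constant).
Newton forward-difference form: b_m = -1 + (-22)·C(m-1,1) + (-66)·C(m-1,2) + (-66)·C(m-1,3) + (-24)·C(m-1,4).
At m = 9: m-1 = 8, so b_9 = -1 - 176 - 1848 - 3696 - 1680 = -7401.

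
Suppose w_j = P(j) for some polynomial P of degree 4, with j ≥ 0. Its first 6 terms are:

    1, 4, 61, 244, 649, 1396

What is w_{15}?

71236

1st diffs: 3, 57, 183, 405, 747.
2nd diffs: 54, 126, 222, 342.
3rd diffs: 72, 96, 120.
4th diffs: 24, 24 (constant).
So w_j = j^4 + 6j^3 + 2j^2 - 6j + 1.
Evaluating at j = 15 gives w_{15} = 71236.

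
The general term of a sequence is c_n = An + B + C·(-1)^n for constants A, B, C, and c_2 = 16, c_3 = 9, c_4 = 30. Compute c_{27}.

Write the equations: 2A + B + C = 16; 3A + B - C = 9; 4A + B + C = 30.
Subtracting the first from the second: A - 2C = -7.
Subtracting the second from the third: A + 2C = 21.
Solving: C = 7, A = 7, then B = -5.
Hence c_{27} = 7·27 + (-5) + 7·(-1) = 177.

177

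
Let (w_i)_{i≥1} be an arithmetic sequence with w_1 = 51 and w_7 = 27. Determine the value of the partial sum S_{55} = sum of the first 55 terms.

Common difference d = (27 - 51) / (7 - 1) = -4.
w_i = 51 + (i - 1)·(-4).
w_{55} = -165; S = 55·(51 + (-165))/2 = -3135.

-3135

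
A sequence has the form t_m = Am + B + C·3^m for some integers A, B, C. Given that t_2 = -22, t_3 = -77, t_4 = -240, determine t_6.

-2186

Write the equations: 2A + B + 9C = -22; 3A + B + 27C = -77; 4A + B + 81C = -240.
Subtracting the first from the second: A + 18C = -55.
Subtracting the second from the third: A + 54C = -163.
Solving: C = -3, A = -1, then B = 7.
Hence t_6 = -1·6 + 7 + (-3)·729 = -2186.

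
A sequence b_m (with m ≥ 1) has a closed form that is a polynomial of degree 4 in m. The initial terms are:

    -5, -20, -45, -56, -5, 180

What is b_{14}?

23044

1st diffs: -15, -25, -11, 51, 185.
2nd diffs: -10, 14, 62, 134.
3rd diffs: 24, 48, 72.
4th diffs: 24, 24 (constant).
Newton forward-difference form: b_m = -5 + (-15)·C(m-1,1) + (-10)·C(m-1,2) + 24·C(m-1,3) + 24·C(m-1,4).
At m = 14: m-1 = 13, so b_{14} = -5 - 195 - 780 + 6864 + 17160 = 23044.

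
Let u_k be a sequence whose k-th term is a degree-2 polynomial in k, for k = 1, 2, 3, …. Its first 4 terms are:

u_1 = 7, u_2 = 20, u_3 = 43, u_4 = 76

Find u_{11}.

587

1st diffs: 13, 23, 33.
2nd diffs: 10, 10 (constant).
Newton forward-difference form: u_k = 7 + 13·C(k-1,1) + 10·C(k-1,2).
At k = 11: k-1 = 10, so u_{11} = 7 + 130 + 450 = 587.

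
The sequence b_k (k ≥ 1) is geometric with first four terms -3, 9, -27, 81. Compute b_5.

-243

Common ratio r = -3.
b_k = (-3)·(-3)^(k-1).
b_5 = (-3)·(-3)^4 = -243.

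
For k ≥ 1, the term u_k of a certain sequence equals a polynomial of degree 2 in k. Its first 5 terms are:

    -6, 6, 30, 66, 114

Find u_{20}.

1st diffs: 12, 24, 36, 48.
2nd diffs: 12, 12, 12 (constant).
Newton forward-difference form: u_k = -6 + 12·C(k-1,1) + 12·C(k-1,2).
At k = 20: k-1 = 19, so u_{20} = -6 + 228 + 2052 = 2274.

2274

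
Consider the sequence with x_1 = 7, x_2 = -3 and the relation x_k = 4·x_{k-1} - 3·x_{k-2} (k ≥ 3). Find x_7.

-3633

Compute successive terms:
x_3 = -33  x_4 = -123  x_5 = -393  x_6 = -1203  x_7 = -3633.
(Characteristic roots are 3 and 1.)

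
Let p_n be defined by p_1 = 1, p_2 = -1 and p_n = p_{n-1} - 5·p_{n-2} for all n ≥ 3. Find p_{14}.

Compute successive terms:
p_3 = -6;  p_4 = -1;  p_5 = 29;  …;  p_{11} = 309;  p_{12} = -8086;  p_{13} = -9631;  p_{14} = 30799.

30799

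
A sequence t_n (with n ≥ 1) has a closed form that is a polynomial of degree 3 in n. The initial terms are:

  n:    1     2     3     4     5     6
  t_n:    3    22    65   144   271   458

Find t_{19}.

1st diffs: 19, 43, 79, 127, 187.
2nd diffs: 24, 36, 48, 60.
3rd diffs: 12, 12, 12 (constant).
Newton forward-difference form: t_n = 3 + 19·C(n-1,1) + 24·C(n-1,2) + 12·C(n-1,3).
At n = 19: n-1 = 18, so t_{19} = 3 + 342 + 3672 + 9792 = 13809.

13809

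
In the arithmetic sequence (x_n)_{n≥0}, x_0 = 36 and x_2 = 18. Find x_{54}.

Common difference d = (18 - 36) / (2 - 0) = -9.
x_n = 36 + (n - 0)·(-9).
x_{54} = 36 + 54·(-9) = -450.

-450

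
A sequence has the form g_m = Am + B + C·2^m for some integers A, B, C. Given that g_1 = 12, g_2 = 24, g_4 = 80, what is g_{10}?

The three given values yield: A + B + 2C = 12; 2A + B + 4C = 24; 4A + B + 16C = 80.
Subtracting the first from the second: A + 2C = 12.
Subtracting the second from the third: 2A + 12C = 56.
Solving: C = 4, A = 4, then B = 0.
Therefore g_{10} = 40 + 0 + 4·1024 = 4136.

4136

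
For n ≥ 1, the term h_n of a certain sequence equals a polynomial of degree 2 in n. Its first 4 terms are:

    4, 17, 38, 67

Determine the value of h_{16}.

1st diffs: 13, 21, 29.
2nd diffs: 8, 8 (constant).
Newton forward-difference form: h_n = 4 + 13·C(n-1,1) + 8·C(n-1,2).
At n = 16: n-1 = 15, so h_{16} = 4 + 195 + 840 = 1039.

1039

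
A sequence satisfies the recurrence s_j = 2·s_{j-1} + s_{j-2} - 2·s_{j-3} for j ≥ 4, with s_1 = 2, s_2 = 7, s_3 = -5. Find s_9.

-593

Step forward from the initial values:
s_4 = -7;  s_5 = -33;  s_6 = -63;  s_7 = -145;  s_8 = -287;  s_9 = -593.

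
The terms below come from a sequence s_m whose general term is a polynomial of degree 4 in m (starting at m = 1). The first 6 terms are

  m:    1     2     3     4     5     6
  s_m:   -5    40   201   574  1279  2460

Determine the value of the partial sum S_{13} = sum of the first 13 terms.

1st diffs: 45, 161, 373, 705, 1181.
2nd diffs: 116, 212, 332, 476.
3rd diffs: 96, 120, 144.
4th diffs: 24, 24 (constant).
So s_m = m^4 + 6m^3 - 3m^2 - 3m - 6.
Continuing: …, 4285, 6946, 10659, 15664, …, s_{13} = 41191.
Summing m = 1..13 (13 terms) gives 136149.

136149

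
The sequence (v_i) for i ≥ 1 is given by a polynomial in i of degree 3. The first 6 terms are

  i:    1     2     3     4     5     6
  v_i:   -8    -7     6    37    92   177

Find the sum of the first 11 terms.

3927

1st diffs: 1, 13, 31, 55, 85.
2nd diffs: 12, 18, 24, 30.
3rd diffs: 6, 6, 6 (constant).
Newton forward-difference form: v_i = -8 + 1·C(i-1,1) + 12·C(i-1,2) + 6·C(i-1,3).
Continuing: …, 298, 461, 672, 937, …, v_{11} = 1262.
Summing i = 1..11 (11 terms) gives 3927.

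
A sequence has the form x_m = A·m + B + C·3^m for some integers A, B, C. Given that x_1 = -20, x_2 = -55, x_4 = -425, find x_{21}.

-52301766120

The three given values yield: A + B + 3C = -20; 2A + B + 9C = -55; 4A + B + 81C = -425.
Subtracting the first from the second: A + 6C = -35.
Subtracting the second from the third: 2A + 72C = -370.
Solving: C = -5, A = -5, then B = 0.
So x_m = -5·m + 0 + (-5)·3^m; at m=21 this is -52301766120.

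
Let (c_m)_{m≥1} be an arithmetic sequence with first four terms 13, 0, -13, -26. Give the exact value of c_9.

Common difference d = -13.
c_m = 13 + (m - 1)·(-13).
c_9 = 13 + 8·(-13) = -91.

-91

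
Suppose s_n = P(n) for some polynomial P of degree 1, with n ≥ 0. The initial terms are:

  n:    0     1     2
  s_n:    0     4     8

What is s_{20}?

80

1st diffs: 4, 4 (constant).
So s_n = 4n.
Evaluating at n = 20 gives s_{20} = 80.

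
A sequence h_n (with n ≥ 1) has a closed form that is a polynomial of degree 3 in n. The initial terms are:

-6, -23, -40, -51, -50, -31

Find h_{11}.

1st diffs: -17, -17, -11, 1, 19.
2nd diffs: 0, 6, 12, 18.
3rd diffs: 6, 6, 6 (constant).
So h_n = n^3 - 6n^2 - 6n + 5.
Evaluating at n = 11 gives h_{11} = 544.

544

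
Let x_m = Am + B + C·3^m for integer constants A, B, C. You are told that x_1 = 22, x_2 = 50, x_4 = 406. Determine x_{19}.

Plug in m = 1, 2, 4: A + B + 3C = 22; 2A + B + 9C = 50; 4A + B + 81C = 406.
Subtracting the first from the second: A + 6C = 28.
Subtracting the second from the third: 2A + 72C = 356.
Solving: C = 5, A = -2, then B = 9.
So x_m = -2·m + 9 + 5·3^m; at m=19 this is 5811307306.

5811307306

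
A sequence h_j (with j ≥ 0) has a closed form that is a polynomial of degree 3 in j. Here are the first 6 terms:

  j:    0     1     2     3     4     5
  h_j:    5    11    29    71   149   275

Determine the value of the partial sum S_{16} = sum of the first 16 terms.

29360

1st diffs: 6, 18, 42, 78, 126.
2nd diffs: 12, 24, 36, 48.
3rd diffs: 12, 12, 12 (constant).
Newton forward-difference form: h_j = 5 + 6·C(j,1) + 12·C(j,2) + 12·C(j,3).
Continuing: …, 461, 719, 1061, 1499, …, h_{15} = 6815.
Summing j = 0..15 (16 terms) gives 29360.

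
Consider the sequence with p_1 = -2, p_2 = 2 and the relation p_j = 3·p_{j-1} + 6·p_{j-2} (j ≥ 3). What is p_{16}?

-528768486

Applying the relation repeatedly:
p_3 = -6;  p_4 = -6;  p_5 = -54;  …;  p_{13} = -6326262;  p_{14} = -27659718;  p_{15} = -120936726;  p_{16} = -528768486.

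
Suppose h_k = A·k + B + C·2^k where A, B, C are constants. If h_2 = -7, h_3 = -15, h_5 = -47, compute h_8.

-283

Write the equations: 2A + B + 4C = -7; 3A + B + 8C = -15; 5A + B + 32C = -47.
Subtracting the first from the second: A + 4C = -8.
Subtracting the second from the third: 2A + 24C = -32.
Solving: C = -1, A = -4, then B = 5.
Hence h_8 = -4·8 + 5 + (-1)·256 = -283.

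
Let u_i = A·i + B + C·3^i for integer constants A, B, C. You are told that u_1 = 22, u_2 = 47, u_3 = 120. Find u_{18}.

The three given values yield: A + B + 3C = 22; 2A + B + 9C = 47; 3A + B + 27C = 120.
Subtracting the first from the second: A + 6C = 25.
Subtracting the second from the third: A + 18C = 73.
Solving: C = 4, A = 1, then B = 9.
So u_i = 1·i + 9 + 4·3^i; at i=18 this is 1549681983.

1549681983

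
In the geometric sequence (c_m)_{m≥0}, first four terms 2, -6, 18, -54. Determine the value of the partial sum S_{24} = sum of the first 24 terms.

Common ratio r = -3.
c_m = 2·(-3)^(m-0).
S = 2·((-3)^24 - 1)/(-3 - 1) = 2·(282429536481 - 1)/(-4) = -141214768240.

-141214768240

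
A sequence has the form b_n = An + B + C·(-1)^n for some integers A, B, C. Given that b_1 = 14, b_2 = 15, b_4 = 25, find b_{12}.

The three given values yield: A + B - C = 14; 2A + B + C = 15; 4A + B + C = 25.
Subtracting the first from the second: A + 2C = 1.
Subtracting the second from the third: 2A = 10.
Solving: C = -2, A = 5, then B = 7.
So b_n = 5·n + 7 + (-2)·(-1)^n; at n=12 this is 65.

65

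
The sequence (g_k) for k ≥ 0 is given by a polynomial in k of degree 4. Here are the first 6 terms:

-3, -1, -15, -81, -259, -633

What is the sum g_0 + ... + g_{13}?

-89768

1st diffs: 2, -14, -66, -178, -374.
2nd diffs: -16, -52, -112, -196.
3rd diffs: -36, -60, -84.
4th diffs: -24, -24 (constant).
Newton forward-difference form: g_k = -3 + 2·C(k,1) + (-16)·C(k,2) + (-36)·C(k,3) + (-24)·C(k,4).
Continuing: …, -1311, -2425, -4131, -6609, …, g_{13} = -28681.
Summing k = 0..13 (14 terms) gives -89768.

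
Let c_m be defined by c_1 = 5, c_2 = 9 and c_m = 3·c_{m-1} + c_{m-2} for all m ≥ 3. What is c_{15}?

53591792

Step forward from the initial values:
c_3 = 32  c_4 = 105  c_5 = 347  …  c_{12} = 1487514  c_{13} = 4912925  c_{14} = 16226289  c_{15} = 53591792.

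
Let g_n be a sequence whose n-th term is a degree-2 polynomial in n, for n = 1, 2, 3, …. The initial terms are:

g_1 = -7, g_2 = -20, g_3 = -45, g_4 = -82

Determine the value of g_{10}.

1st diffs: -13, -25, -37.
2nd diffs: -12, -12 (constant).
Newton forward-difference form: g_n = -7 + (-13)·C(n-1,1) + (-12)·C(n-1,2).
At n = 10: n-1 = 9, so g_{10} = -7 - 117 - 432 = -556.

-556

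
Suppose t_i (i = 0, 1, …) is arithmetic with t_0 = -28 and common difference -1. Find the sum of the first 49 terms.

-2548

t_i = -28 + (i - 0)·(-1).
t_{48} = -76; S = 49·(-28 + (-76))/2 = -2548.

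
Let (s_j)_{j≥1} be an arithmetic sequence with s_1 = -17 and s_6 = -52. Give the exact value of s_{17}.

-129

Common difference d = (-52 - (-17)) / (6 - 1) = -7.
s_j = -17 + (j - 1)·(-7).
s_{17} = -17 + 16·(-7) = -129.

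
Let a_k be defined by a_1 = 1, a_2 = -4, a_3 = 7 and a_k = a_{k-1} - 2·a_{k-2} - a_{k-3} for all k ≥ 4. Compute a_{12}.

-616

Iterate the recurrence:
a_4 = 14;  a_5 = 4;  a_6 = -31;  a_7 = -53;  a_8 = 5;  a_9 = 142;  a_{10} = 185;  a_{11} = -104;  a_{12} = -616.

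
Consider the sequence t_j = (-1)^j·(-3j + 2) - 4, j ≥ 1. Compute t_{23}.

63

(-1)^23 = -1; -3j + 2 at j=23 is -67; so t_{23} = 63.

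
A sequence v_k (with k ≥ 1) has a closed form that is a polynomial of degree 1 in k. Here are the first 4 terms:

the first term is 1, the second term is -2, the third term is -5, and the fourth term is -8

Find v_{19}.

-53

1st diffs: -3, -3, -3 (constant).
So v_k = -3k + 4.
Evaluating at k = 19 gives v_{19} = -53.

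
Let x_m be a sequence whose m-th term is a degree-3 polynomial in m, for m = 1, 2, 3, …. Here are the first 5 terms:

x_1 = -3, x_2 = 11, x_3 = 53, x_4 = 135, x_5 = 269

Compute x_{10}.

1st diffs: 14, 42, 82, 134.
2nd diffs: 28, 40, 52.
3rd diffs: 12, 12 (constant).
Newton forward-difference form: x_m = -3 + 14·C(m-1,1) + 28·C(m-1,2) + 12·C(m-1,3).
At m = 10: m-1 = 9, so x_{10} = -3 + 126 + 1008 + 1008 = 2139.

2139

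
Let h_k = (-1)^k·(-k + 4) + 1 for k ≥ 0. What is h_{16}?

(-1)^16 = 1; -k + 4 at k=16 is -12; so h_{16} = -11.

-11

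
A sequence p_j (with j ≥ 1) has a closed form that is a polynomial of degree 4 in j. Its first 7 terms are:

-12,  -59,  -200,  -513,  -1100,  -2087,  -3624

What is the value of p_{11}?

-19112

1st diffs: -47, -141, -313, -587, -987, -1537.
2nd diffs: -94, -172, -274, -400, -550.
3rd diffs: -78, -102, -126, -150.
4th diffs: -24, -24, -24 (constant).
Newton forward-difference form: p_j = -12 + (-47)·C(j-1,1) + (-94)·C(j-1,2) + (-78)·C(j-1,3) + (-24)·C(j-1,4).
At j = 11: j-1 = 10, so p_{11} = -12 - 470 - 4230 - 9360 - 5040 = -19112.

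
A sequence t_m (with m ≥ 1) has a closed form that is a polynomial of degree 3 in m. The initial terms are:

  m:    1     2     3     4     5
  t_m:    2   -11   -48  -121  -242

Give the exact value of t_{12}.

-3441

1st diffs: -13, -37, -73, -121.
2nd diffs: -24, -36, -48.
3rd diffs: -12, -12 (constant).
Newton forward-difference form: t_m = 2 + (-13)·C(m-1,1) + (-24)·C(m-1,2) + (-12)·C(m-1,3).
At m = 12: m-1 = 11, so t_{12} = 2 - 143 - 1320 - 1980 = -3441.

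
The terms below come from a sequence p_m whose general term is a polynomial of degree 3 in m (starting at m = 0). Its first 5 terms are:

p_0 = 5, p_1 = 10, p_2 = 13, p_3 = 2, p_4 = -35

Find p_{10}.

-1475

1st diffs: 5, 3, -11, -37.
2nd diffs: -2, -14, -26.
3rd diffs: -12, -12 (constant).
So p_m = -2m^3 + 5m^2 + 2m + 5.
Evaluating at m = 10 gives p_{10} = -1475.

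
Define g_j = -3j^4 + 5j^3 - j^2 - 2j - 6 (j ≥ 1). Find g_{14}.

g_{14} = -3·14^4 + 5·14^3 - 1·14^2 - 2·14 - 6 = -101758.

-101758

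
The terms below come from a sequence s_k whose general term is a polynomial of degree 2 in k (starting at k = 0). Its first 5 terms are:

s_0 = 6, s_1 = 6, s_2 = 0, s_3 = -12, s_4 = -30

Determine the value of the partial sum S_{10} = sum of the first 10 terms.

-660

1st diffs: 0, -6, -12, -18.
2nd diffs: -6, -6, -6 (constant).
Newton forward-difference form: s_k = 6 + (-6)·C(k,2).
Continuing: …, -54, -84, -120, -162, …, s_9 = -210.
Summing k = 0..9 (10 terms) gives -660.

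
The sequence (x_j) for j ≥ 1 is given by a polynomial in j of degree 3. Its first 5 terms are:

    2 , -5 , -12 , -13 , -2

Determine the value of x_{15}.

1st diffs: -7, -7, -1, 11.
2nd diffs: 0, 6, 12.
3rd diffs: 6, 6 (constant).
So x_j = j^3 - 6j^2 + 4j + 3.
Evaluating at j = 15 gives x_{15} = 2088.

2088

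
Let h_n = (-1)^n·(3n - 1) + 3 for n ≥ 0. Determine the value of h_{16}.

50

(-1)^16 = 1; 3n - 1 at n=16 is 47; so h_{16} = 50.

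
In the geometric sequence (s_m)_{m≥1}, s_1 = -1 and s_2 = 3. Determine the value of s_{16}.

Common ratio r = -3.
s_m = (-1)·(-3)^(m-1).
s_{16} = (-1)·(-3)^15 = 14348907.

14348907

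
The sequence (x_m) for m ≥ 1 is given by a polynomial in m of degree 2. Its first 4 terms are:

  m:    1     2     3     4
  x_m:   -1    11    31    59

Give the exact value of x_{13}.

1st diffs: 12, 20, 28.
2nd diffs: 8, 8 (constant).
Newton forward-difference form: x_m = -1 + 12·C(m-1,1) + 8·C(m-1,2).
At m = 13: m-1 = 12, so x_{13} = -1 + 144 + 528 = 671.

671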